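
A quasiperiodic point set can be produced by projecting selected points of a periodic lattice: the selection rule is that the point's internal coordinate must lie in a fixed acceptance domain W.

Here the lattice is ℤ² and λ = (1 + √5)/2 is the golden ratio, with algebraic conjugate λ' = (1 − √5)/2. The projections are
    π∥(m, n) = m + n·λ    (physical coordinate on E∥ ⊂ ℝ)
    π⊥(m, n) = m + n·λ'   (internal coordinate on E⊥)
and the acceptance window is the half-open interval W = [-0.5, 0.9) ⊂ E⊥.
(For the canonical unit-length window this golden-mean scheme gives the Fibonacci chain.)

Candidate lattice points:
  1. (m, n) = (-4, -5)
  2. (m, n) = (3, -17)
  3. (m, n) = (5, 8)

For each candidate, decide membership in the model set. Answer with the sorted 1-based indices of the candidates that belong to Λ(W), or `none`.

Compute λ' = (1−√5)/2 = -0.61803, so π⊥(m,n) = m -0.61803·n.
[1] lift (-4,-5): star map gives -0.90983; window check -0.5 ≤ -0.90983 < 0.9 is false → out
[2] lift (3,-17): star map gives 13.50658; window check -0.5 ≤ 13.50658 < 0.9 is false → out
[3] lift (5,8): star map gives 0.05573; window check -0.5 ≤ 0.05573 < 0.9 is true → IN Λ

3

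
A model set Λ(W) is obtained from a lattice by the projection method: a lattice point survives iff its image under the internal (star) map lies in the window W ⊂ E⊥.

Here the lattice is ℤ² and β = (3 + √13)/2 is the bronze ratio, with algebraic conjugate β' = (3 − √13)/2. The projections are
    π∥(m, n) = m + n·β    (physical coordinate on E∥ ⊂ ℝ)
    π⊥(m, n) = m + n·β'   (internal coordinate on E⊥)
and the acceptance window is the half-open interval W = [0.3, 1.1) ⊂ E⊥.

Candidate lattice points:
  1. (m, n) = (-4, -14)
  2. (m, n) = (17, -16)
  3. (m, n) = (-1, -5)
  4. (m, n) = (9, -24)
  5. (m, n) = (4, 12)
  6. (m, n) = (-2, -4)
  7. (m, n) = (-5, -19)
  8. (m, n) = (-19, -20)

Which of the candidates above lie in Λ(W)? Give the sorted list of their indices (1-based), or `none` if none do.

β' = (3−√13)/2 ≈ -0.30278.
candidate 1: (m,n)=(-4,-14) → π∥ = -4-14·β ≈ -50.23886, π⊥ = -4-14·β' ≈ 0.23886 ∉ [0.3, 1.1) ⇒ out
candidate 2: (m,n)=(17,-16) → π∥ = 17-16·β ≈ -35.84441, π⊥ = 17-16·β' ≈ 21.84441 ∉ [0.3, 1.1) ⇒ out
candidate 3: (m,n)=(-1,-5) → π∥ = -1-5·β ≈ -17.51388, π⊥ = -1-5·β' ≈ 0.51388 ∈ [0.3, 1.1) ⇒ IN Λ
candidate 4: (m,n)=(9,-24) → π∥ = 9-24·β ≈ -70.26662, π⊥ = 9-24·β' ≈ 16.26662 ∉ [0.3, 1.1) ⇒ out
candidate 5: (m,n)=(4,12) → π∥ = 4+12·β ≈ 43.63331, π⊥ = 4+12·β' ≈ 0.36669 ∈ [0.3, 1.1) ⇒ IN Λ
candidate 6: (m,n)=(-2,-4) → π∥ = -2-4·β ≈ -15.21110, π⊥ = -2-4·β' ≈ -0.78890 ∉ [0.3, 1.1) ⇒ out
candidate 7: (m,n)=(-5,-19) → π∥ = -5-19·β ≈ -67.75274, π⊥ = -5-19·β' ≈ 0.75274 ∈ [0.3, 1.1) ⇒ IN Λ
candidate 8: (m,n)=(-19,-20) → π∥ = -19-20·β ≈ -85.05551, π⊥ = -19-20·β' ≈ -12.94449 ∉ [0.3, 1.1) ⇒ out

3, 5, 7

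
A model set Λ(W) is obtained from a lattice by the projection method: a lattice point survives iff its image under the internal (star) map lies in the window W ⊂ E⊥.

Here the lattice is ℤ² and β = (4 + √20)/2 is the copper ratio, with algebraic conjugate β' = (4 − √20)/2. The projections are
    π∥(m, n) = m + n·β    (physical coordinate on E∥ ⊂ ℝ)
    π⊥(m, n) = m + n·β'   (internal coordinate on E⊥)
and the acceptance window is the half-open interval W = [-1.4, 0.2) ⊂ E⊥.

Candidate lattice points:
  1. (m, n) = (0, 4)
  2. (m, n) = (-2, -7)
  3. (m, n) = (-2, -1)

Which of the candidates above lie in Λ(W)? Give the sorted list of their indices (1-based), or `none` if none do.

β' = (4−√20)/2 ≈ -0.23607.
[1] lift (0,4): star map gives -0.94427; window check -1.4 ≤ -0.94427 < 0.2 is true → IN Λ
[2] lift (-2,-7): star map gives -0.34752; window check -1.4 ≤ -0.34752 < 0.2 is true → IN Λ
[3] lift (-2,-1): star map gives -1.76393; window check -1.4 ≤ -1.76393 < 0.2 is false → out

1, 2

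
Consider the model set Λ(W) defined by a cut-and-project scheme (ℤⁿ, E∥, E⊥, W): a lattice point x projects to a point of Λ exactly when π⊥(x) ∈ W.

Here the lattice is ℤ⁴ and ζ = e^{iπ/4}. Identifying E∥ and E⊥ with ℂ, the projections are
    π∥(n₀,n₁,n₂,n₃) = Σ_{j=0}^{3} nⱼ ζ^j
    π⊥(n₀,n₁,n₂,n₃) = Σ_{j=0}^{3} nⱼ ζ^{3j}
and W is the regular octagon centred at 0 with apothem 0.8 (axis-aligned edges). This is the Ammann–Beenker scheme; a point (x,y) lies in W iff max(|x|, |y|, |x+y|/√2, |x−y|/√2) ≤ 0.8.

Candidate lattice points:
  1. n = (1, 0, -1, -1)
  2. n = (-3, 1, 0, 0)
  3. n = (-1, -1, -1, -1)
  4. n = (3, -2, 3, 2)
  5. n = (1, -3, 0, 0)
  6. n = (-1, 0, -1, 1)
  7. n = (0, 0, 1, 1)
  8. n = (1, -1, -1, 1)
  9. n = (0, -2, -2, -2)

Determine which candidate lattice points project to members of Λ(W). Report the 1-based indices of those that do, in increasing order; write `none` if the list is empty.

With ζ = e^{iπ/4} the internal vectors are ζ^0,ζ^3,ζ^6,ζ^9.
candidate 1: n = (1, 0, -1, -1) → π⊥ ≈ (+0.29289, +0.29289); max(|x|,|y|,|x±y|/√2) = 0.41421 ≤ 0.8 ⇒ ∈ W
candidate 2: n = (-3, 1, 0, 0) → π⊥ ≈ (-3.70711, +0.70711); max(|x|,|y|,|x±y|/√2) = 3.70711 > 0.8 ⇒ ∉ W
candidate 3: n = (-1, -1, -1, -1) → π⊥ ≈ (-1.00000, -0.41421); max(|x|,|y|,|x±y|/√2) = 1.00000 > 0.8 ⇒ ∉ W
candidate 4: n = (3, -2, 3, 2) → π⊥ ≈ (+5.82843, -3.00000); max(|x|,|y|,|x±y|/√2) = 6.24264 > 0.8 ⇒ ∉ W
candidate 5: n = (1, -3, 0, 0) → π⊥ ≈ (+3.12132, -2.12132); max(|x|,|y|,|x±y|/√2) = 3.70711 > 0.8 ⇒ ∉ W
candidate 6: n = (-1, 0, -1, 1) → π⊥ ≈ (-0.29289, +1.70711); max(|x|,|y|,|x±y|/√2) = 1.70711 > 0.8 ⇒ ∉ W
candidate 7: n = (0, 0, 1, 1) → π⊥ ≈ (+0.70711, -0.29289); max(|x|,|y|,|x±y|/√2) = 0.70711 ≤ 0.8 ⇒ ∈ W
candidate 8: n = (1, -1, -1, 1) → π⊥ ≈ (+2.41421, +1.00000); max(|x|,|y|,|x±y|/√2) = 2.41421 > 0.8 ⇒ ∉ W
candidate 9: n = (0, -2, -2, -2) → π⊥ ≈ (+0.00000, -0.82843); max(|x|,|y|,|x±y|/√2) = 0.82843 > 0.8 ⇒ ∉ W

1, 7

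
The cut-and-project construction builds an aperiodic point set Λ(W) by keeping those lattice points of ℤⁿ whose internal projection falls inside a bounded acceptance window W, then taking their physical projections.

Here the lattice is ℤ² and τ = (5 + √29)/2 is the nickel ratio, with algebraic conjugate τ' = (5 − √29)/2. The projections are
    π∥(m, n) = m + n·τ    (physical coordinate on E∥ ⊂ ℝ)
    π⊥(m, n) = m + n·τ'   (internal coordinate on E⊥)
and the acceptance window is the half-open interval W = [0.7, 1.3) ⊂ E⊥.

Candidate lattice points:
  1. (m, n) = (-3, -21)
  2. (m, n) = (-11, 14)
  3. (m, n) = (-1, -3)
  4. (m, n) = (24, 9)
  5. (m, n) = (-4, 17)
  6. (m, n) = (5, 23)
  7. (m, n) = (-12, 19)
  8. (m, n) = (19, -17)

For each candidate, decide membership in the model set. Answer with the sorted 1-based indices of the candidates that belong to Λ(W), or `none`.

1

Compute τ' = (5−√29)/2 = -0.192582, so π⊥(m,n) = m -0.192582·n.
[1] lift (-3,-21): star map gives 1.044230; window check 0.7 ≤ 1.044230 < 1.3 is true → IN Λ
[2] lift (-11,14): star map gives -13.696154; window check 0.7 ≤ -13.696154 < 1.3 is false → out
[3] lift (-1,-3): star map gives -0.422253; window check 0.7 ≤ -0.422253 < 1.3 is false → out
[4] lift (24,9): star map gives 22.266758; window check 0.7 ≤ 22.266758 < 1.3 is false → out
[5] lift (-4,17): star map gives -7.273901; window check 0.7 ≤ -7.273901 < 1.3 is false → out
[6] lift (5,23): star map gives 0.570605; window check 0.7 ≤ 0.570605 < 1.3 is false → out
[7] lift (-12,19): star map gives -15.659066; window check 0.7 ≤ -15.659066 < 1.3 is false → out
[8] lift (19,-17): star map gives 22.273901; window check 0.7 ≤ 22.273901 < 1.3 is false → out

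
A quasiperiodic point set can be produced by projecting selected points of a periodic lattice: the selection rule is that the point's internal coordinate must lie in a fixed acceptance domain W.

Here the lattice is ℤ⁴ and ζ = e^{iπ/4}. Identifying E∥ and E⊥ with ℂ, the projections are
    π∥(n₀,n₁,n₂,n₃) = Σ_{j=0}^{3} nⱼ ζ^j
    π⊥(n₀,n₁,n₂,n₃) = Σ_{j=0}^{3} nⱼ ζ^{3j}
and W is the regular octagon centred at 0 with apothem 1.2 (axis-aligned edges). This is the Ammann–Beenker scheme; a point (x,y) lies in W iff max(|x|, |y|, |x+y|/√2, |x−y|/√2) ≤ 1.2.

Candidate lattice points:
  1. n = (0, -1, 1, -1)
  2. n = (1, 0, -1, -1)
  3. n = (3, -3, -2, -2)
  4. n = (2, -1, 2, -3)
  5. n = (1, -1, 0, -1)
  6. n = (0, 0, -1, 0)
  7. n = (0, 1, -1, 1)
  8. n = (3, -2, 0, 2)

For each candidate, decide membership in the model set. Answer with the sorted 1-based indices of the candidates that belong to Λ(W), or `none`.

2, 6

With ζ = e^{iπ/4} the internal vectors are ζ^0,ζ^3,ζ^6,ζ^9.
candidate 1: n = (0, -1, 1, -1) → π⊥ ≈ (+0.000000, -2.414214); max(|x|,|y|,|x±y|/√2) = 2.414214 > 1.2 ⇒ ∉ W
candidate 2: n = (1, 0, -1, -1) → π⊥ ≈ (+0.292893, +0.292893); max(|x|,|y|,|x±y|/√2) = 0.414214 ≤ 1.2 ⇒ ∈ W
candidate 3: n = (3, -3, -2, -2) → π⊥ ≈ (+3.707107, -1.535534); max(|x|,|y|,|x±y|/√2) = 3.707107 > 1.2 ⇒ ∉ W
candidate 4: n = (2, -1, 2, -3) → π⊥ ≈ (+0.585786, -4.828427); max(|x|,|y|,|x±y|/√2) = 4.828427 > 1.2 ⇒ ∉ W
candidate 5: n = (1, -1, 0, -1) → π⊥ ≈ (+1.000000, -1.414214); max(|x|,|y|,|x±y|/√2) = 1.707107 > 1.2 ⇒ ∉ W
candidate 6: n = (0, 0, -1, 0) → π⊥ ≈ (+0.000000, +1.000000); max(|x|,|y|,|x±y|/√2) = 1.000000 ≤ 1.2 ⇒ ∈ W
candidate 7: n = (0, 1, -1, 1) → π⊥ ≈ (+0.000000, +2.414214); max(|x|,|y|,|x±y|/√2) = 2.414214 > 1.2 ⇒ ∉ W
candidate 8: n = (3, -2, 0, 2) → π⊥ ≈ (+5.828427, +0.000000); max(|x|,|y|,|x±y|/√2) = 5.828427 > 1.2 ⇒ ∉ W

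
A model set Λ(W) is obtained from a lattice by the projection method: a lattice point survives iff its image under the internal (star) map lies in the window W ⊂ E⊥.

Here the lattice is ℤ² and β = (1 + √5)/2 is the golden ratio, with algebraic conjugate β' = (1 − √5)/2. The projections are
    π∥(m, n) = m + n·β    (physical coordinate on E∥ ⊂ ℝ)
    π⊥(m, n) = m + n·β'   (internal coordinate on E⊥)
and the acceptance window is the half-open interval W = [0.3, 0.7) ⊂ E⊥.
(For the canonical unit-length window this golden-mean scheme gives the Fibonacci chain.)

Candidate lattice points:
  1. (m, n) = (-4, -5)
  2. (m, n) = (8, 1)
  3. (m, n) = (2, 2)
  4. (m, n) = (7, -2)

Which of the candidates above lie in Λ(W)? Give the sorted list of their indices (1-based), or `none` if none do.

none

β' = (1−√5)/2 ≈ -0.6180.
[1] lift (-4,-5): star map gives -0.9098; window check 0.3 ≤ -0.9098 < 0.7 is false → out
[2] lift (8,1): star map gives 7.3820; window check 0.3 ≤ 7.3820 < 0.7 is false → out
[3] lift (2,2): star map gives 0.7639; window check 0.3 ≤ 0.7639 < 0.7 is false → out
[4] lift (7,-2): star map gives 8.2361; window check 0.3 ≤ 8.2361 < 0.7 is false → out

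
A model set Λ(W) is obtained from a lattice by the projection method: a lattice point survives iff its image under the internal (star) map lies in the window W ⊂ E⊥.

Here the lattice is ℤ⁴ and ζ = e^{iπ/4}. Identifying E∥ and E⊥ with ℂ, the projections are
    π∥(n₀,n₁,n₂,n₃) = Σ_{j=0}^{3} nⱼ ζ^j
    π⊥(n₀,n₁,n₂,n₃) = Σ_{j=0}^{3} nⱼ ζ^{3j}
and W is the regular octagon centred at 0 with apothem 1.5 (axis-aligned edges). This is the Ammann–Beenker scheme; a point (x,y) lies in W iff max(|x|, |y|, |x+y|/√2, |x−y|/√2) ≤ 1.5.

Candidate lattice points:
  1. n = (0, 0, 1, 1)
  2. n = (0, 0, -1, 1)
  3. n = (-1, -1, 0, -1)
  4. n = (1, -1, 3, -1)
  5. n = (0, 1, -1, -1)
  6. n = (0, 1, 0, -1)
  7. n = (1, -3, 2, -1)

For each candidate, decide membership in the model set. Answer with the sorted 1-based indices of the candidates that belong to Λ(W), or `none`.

1, 6

Internal map: ζ^{3j} for j=0..3 gives (1,0), (−√2/2,√2/2), (0,−1), (√2/2,√2/2).
candidate 1: n = (0, 0, 1, 1) → π⊥ ≈ (+0.70711, -0.29289); max(|x|,|y|,|x±y|/√2) = 0.70711 ≤ 1.5 ⇒ ∈ W
candidate 2: n = (0, 0, -1, 1) → π⊥ ≈ (+0.70711, +1.70711); max(|x|,|y|,|x±y|/√2) = 1.70711 > 1.5 ⇒ ∉ W
candidate 3: n = (-1, -1, 0, -1) → π⊥ ≈ (-1.00000, -1.41421); max(|x|,|y|,|x±y|/√2) = 1.70711 > 1.5 ⇒ ∉ W
candidate 4: n = (1, -1, 3, -1) → π⊥ ≈ (+1.00000, -4.41421); max(|x|,|y|,|x±y|/√2) = 4.41421 > 1.5 ⇒ ∉ W
candidate 5: n = (0, 1, -1, -1) → π⊥ ≈ (-1.41421, +1.00000); max(|x|,|y|,|x±y|/√2) = 1.70711 > 1.5 ⇒ ∉ W
candidate 6: n = (0, 1, 0, -1) → π⊥ ≈ (-1.41421, +0.00000); max(|x|,|y|,|x±y|/√2) = 1.41421 ≤ 1.5 ⇒ ∈ W
candidate 7: n = (1, -3, 2, -1) → π⊥ ≈ (+2.41421, -4.82843); max(|x|,|y|,|x±y|/√2) = 5.12132 > 1.5 ⇒ ∉ W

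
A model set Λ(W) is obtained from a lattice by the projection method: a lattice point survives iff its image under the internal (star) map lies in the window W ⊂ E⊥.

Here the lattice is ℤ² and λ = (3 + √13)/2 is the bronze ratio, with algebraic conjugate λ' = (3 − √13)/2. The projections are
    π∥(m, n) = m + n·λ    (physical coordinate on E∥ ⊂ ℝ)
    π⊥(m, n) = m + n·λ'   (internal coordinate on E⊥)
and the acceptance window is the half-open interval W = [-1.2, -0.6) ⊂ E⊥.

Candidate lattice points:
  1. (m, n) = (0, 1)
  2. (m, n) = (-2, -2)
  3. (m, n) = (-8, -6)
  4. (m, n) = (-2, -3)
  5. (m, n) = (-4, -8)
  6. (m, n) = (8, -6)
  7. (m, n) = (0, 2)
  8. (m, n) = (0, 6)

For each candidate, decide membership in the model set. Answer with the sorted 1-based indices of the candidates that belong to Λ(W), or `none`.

λ' = (3−√13)/2 ≈ -0.302776.
candidate 1: (m,n)=(0,1) → π∥ = 0+1·λ ≈ 3.302776, π⊥ = 0+1·λ' ≈ -0.302776 ∉ [-1.2, -0.6) ⇒ out
candidate 2: (m,n)=(-2,-2) → π∥ = -2-2·λ ≈ -8.605551, π⊥ = -2-2·λ' ≈ -1.394449 ∉ [-1.2, -0.6) ⇒ out
candidate 3: (m,n)=(-8,-6) → π∥ = -8-6·λ ≈ -27.816654, π⊥ = -8-6·λ' ≈ -6.183346 ∉ [-1.2, -0.6) ⇒ out
candidate 4: (m,n)=(-2,-3) → π∥ = -2-3·λ ≈ -11.908327, π⊥ = -2-3·λ' ≈ -1.091673 ∈ [-1.2, -0.6) ⇒ IN Λ
candidate 5: (m,n)=(-4,-8) → π∥ = -4-8·λ ≈ -30.422205, π⊥ = -4-8·λ' ≈ -1.577795 ∉ [-1.2, -0.6) ⇒ out
candidate 6: (m,n)=(8,-6) → π∥ = 8-6·λ ≈ -11.816654, π⊥ = 8-6·λ' ≈ 9.816654 ∉ [-1.2, -0.6) ⇒ out
candidate 7: (m,n)=(0,2) → π∥ = 0+2·λ ≈ 6.605551, π⊥ = 0+2·λ' ≈ -0.605551 ∈ [-1.2, -0.6) ⇒ IN Λ
candidate 8: (m,n)=(0,6) → π∥ = 0+6·λ ≈ 19.816654, π⊥ = 0+6·λ' ≈ -1.816654 ∉ [-1.2, -0.6) ⇒ out

4, 7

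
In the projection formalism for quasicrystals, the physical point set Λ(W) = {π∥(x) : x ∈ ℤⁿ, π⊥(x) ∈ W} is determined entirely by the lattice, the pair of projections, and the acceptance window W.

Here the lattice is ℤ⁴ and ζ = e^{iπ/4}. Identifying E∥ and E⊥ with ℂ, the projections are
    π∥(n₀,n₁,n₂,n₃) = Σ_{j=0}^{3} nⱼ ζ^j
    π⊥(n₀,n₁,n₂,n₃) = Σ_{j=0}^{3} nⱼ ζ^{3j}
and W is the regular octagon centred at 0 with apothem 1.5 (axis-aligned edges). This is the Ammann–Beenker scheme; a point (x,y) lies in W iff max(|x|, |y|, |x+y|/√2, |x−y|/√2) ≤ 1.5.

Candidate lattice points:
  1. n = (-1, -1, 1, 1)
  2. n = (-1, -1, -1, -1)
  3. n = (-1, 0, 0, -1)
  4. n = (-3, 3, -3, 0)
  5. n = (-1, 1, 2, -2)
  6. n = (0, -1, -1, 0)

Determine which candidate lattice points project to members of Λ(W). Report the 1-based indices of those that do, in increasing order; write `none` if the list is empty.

1, 2, 6

With ζ = e^{iπ/4} the internal vectors are ζ^0,ζ^3,ζ^6,ζ^9.
candidate 1: n = (-1, -1, 1, 1) → π⊥ ≈ (+0.414214, -1.000000); max(|x|,|y|,|x±y|/√2) = 1.000000 ≤ 1.5 ⇒ ∈ W
candidate 2: n = (-1, -1, -1, -1) → π⊥ ≈ (-1.000000, -0.414214); max(|x|,|y|,|x±y|/√2) = 1.000000 ≤ 1.5 ⇒ ∈ W
candidate 3: n = (-1, 0, 0, -1) → π⊥ ≈ (-1.707107, -0.707107); max(|x|,|y|,|x±y|/√2) = 1.707107 > 1.5 ⇒ ∉ W
candidate 4: n = (-3, 3, -3, 0) → π⊥ ≈ (-5.121320, +5.121320); max(|x|,|y|,|x±y|/√2) = 7.242641 > 1.5 ⇒ ∉ W
candidate 5: n = (-1, 1, 2, -2) → π⊥ ≈ (-3.121320, -2.707107); max(|x|,|y|,|x±y|/√2) = 4.121320 > 1.5 ⇒ ∉ W
candidate 6: n = (0, -1, -1, 0) → π⊥ ≈ (+0.707107, +0.292893); max(|x|,|y|,|x±y|/√2) = 0.707107 ≤ 1.5 ⇒ ∈ W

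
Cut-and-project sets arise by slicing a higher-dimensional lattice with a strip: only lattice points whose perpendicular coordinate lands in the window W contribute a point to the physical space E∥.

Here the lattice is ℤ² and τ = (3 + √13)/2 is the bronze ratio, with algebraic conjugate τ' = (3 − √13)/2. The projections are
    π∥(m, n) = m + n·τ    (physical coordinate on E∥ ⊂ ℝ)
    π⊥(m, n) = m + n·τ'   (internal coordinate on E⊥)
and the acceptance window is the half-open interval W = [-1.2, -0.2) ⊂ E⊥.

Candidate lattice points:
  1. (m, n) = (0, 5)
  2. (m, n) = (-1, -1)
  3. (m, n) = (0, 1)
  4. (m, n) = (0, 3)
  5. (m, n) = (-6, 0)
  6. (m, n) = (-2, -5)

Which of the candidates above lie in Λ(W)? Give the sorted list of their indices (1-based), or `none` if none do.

τ' = (3−√13)/2 ≈ -0.30278.
#1 (0,5): internal coord 0 + (5)·τ' = -1.51388; -1.51388 ∉ [-1.2, -0.2) → out
#2 (-1,-1): internal coord -1 + (-1)·τ' = -0.69722; -0.69722 ∈ [-1.2, -0.2) → IN Λ
#3 (0,1): internal coord 0 + (1)·τ' = -0.30278; -0.30278 ∈ [-1.2, -0.2) → IN Λ
#4 (0,3): internal coord 0 + (3)·τ' = -0.90833; -0.90833 ∈ [-1.2, -0.2) → IN Λ
#5 (-6,0): internal coord -6 + (0)·τ' = -6.00000; -6.00000 ∉ [-1.2, -0.2) → out
#6 (-2,-5): internal coord -2 + (-5)·τ' = -0.48612; -0.48612 ∈ [-1.2, -0.2) → IN Λ

2, 3, 4, 6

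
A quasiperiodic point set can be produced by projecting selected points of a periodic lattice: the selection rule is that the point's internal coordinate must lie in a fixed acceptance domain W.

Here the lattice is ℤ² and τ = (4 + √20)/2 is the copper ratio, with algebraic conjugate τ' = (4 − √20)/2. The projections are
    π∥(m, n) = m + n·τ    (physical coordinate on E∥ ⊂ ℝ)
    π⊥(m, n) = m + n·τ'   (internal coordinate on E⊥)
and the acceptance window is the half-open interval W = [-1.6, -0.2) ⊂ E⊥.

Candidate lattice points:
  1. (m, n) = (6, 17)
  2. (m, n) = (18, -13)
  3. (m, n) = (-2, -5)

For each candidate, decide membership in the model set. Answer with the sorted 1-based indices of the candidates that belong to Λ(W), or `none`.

3

Numerically τ ≈ 4.236068 and τ' = −1/τ ≈ -0.236068.
candidate 1: (m,n)=(6,17) → π∥ = 6+17·τ ≈ 78.013156, π⊥ = 6+17·τ' ≈ 1.986844 ∉ [-1.6, -0.2) ⇒ out
candidate 2: (m,n)=(18,-13) → π∥ = 18-13·τ ≈ -37.068884, π⊥ = 18-13·τ' ≈ 21.068884 ∉ [-1.6, -0.2) ⇒ out
candidate 3: (m,n)=(-2,-5) → π∥ = -2-5·τ ≈ -23.180340, π⊥ = -2-5·τ' ≈ -0.819660 ∈ [-1.6, -0.2) ⇒ IN Λ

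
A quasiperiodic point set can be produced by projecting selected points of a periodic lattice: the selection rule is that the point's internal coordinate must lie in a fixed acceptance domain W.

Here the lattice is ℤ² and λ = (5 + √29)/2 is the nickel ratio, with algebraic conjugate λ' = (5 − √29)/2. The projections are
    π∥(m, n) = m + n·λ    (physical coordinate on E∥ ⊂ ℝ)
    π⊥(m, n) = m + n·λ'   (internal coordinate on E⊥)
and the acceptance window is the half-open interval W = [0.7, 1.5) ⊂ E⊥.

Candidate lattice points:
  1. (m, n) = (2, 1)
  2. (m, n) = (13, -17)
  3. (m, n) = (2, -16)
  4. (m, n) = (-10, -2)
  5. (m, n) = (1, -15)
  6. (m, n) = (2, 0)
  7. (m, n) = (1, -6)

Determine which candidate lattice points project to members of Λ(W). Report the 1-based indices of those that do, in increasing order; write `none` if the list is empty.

none

λ' = (5−√29)/2 ≈ -0.19258.
[1] lift (2,1): star map gives 1.80742; window check 0.7 ≤ 1.80742 < 1.5 is false → out
[2] lift (13,-17): star map gives 16.27390; window check 0.7 ≤ 16.27390 < 1.5 is false → out
[3] lift (2,-16): star map gives 5.08132; window check 0.7 ≤ 5.08132 < 1.5 is false → out
[4] lift (-10,-2): star map gives -9.61484; window check 0.7 ≤ -9.61484 < 1.5 is false → out
[5] lift (1,-15): star map gives 3.88874; window check 0.7 ≤ 3.88874 < 1.5 is false → out
[6] lift (2,0): star map gives 2.00000; window check 0.7 ≤ 2.00000 < 1.5 is false → out
[7] lift (1,-6): star map gives 2.15549; window check 0.7 ≤ 2.15549 < 1.5 is false → out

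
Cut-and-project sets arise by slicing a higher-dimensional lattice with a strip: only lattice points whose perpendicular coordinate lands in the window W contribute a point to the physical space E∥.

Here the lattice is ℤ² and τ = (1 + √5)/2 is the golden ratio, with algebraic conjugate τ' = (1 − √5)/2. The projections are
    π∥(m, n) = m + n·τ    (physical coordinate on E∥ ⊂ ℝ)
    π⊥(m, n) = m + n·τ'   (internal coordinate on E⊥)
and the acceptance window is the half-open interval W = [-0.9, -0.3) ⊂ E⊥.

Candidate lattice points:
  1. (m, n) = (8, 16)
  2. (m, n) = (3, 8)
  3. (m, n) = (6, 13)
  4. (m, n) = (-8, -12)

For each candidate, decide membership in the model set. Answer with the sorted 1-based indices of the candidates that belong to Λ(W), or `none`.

4

Numerically τ ≈ 1.61803 and τ' = −1/τ ≈ -0.61803.
candidate 1: (m,n)=(8,16) → π∥ = 8+16·τ ≈ 33.88854, π⊥ = 8+16·τ' ≈ -1.88854 ∉ [-0.9, -0.3) ⇒ out
candidate 2: (m,n)=(3,8) → π∥ = 3+8·τ ≈ 15.94427, π⊥ = 3+8·τ' ≈ -1.94427 ∉ [-0.9, -0.3) ⇒ out
candidate 3: (m,n)=(6,13) → π∥ = 6+13·τ ≈ 27.03444, π⊥ = 6+13·τ' ≈ -2.03444 ∉ [-0.9, -0.3) ⇒ out
candidate 4: (m,n)=(-8,-12) → π∥ = -8-12·τ ≈ -27.41641, π⊥ = -8-12·τ' ≈ -0.58359 ∈ [-0.9, -0.3) ⇒ IN Λ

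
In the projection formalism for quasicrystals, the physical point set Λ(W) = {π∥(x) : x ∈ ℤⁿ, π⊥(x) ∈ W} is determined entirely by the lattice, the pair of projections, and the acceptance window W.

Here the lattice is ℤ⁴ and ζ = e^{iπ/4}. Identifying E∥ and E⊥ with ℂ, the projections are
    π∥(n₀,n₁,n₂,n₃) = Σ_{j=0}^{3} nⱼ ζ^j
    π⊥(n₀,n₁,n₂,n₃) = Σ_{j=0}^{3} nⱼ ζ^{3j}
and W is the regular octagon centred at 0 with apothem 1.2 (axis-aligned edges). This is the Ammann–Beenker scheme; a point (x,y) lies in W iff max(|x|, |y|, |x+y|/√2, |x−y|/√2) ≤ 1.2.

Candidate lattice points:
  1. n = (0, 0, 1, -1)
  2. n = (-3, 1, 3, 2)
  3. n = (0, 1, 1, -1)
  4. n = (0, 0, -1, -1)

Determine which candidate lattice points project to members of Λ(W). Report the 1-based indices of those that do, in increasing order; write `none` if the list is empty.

π⊥(n) = n₀ + n₁ζ³ + n₂ζ⁶ + n₃ζ⁹ where ζ = e^{iπ/4}.
#1 (0, 0, 1, -1): internal (-0.707107, -1.707107); octagon support 1.707107 vs apothem 1.2 → ∉ W
#2 (-3, 1, 3, 2): internal (-2.292893, -0.878680); octagon support 2.292893 vs apothem 1.2 → ∉ W
#3 (0, 1, 1, -1): internal (-1.414214, -1.000000); octagon support 1.707107 vs apothem 1.2 → ∉ W
#4 (0, 0, -1, -1): internal (-0.707107, 0.292893); octagon support 0.707107 vs apothem 1.2 → ∈ W

4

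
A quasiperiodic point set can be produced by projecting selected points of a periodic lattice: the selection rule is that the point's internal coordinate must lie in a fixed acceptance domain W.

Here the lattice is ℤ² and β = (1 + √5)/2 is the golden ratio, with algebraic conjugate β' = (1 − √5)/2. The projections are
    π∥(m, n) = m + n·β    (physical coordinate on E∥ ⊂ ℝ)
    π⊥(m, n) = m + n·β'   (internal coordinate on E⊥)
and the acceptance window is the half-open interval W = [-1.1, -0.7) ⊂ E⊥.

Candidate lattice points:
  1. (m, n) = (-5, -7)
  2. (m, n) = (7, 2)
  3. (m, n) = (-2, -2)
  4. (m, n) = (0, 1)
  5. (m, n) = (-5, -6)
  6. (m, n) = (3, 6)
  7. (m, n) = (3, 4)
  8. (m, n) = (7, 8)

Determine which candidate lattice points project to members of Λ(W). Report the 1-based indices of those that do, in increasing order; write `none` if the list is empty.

3, 6

β' = (1−√5)/2 ≈ -0.6180.
#1 (-5,-7): internal coord -5 + (-7)·β' = -0.6738; -0.6738 ∉ [-1.1, -0.7) → out
#2 (7,2): internal coord 7 + (2)·β' = +5.7639; +5.7639 ∉ [-1.1, -0.7) → out
#3 (-2,-2): internal coord -2 + (-2)·β' = -0.7639; -0.7639 ∈ [-1.1, -0.7) → IN Λ
#4 (0,1): internal coord 0 + (1)·β' = -0.6180; -0.6180 ∉ [-1.1, -0.7) → out
#5 (-5,-6): internal coord -5 + (-6)·β' = -1.2918; -1.2918 ∉ [-1.1, -0.7) → out
#6 (3,6): internal coord 3 + (6)·β' = -0.7082; -0.7082 ∈ [-1.1, -0.7) → IN Λ
#7 (3,4): internal coord 3 + (4)·β' = +0.5279; +0.5279 ∉ [-1.1, -0.7) → out
#8 (7,8): internal coord 7 + (8)·β' = +2.0557; +2.0557 ∉ [-1.1, -0.7) → out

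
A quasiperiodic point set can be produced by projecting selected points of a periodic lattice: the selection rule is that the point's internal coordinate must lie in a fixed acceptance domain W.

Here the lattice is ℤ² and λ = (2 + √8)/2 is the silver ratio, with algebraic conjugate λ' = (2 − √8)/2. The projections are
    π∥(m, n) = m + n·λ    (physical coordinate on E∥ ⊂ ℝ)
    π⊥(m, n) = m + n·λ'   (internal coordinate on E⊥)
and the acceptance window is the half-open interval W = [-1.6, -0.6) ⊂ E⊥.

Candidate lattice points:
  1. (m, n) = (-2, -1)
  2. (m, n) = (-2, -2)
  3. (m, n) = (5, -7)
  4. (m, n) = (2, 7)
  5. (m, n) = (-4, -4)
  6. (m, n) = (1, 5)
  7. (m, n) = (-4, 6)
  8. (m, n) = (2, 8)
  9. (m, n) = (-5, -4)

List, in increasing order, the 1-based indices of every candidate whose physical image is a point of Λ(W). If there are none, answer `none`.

Numerically λ ≈ 2.414214 and λ' = −1/λ ≈ -0.414214.
candidate 1: (m,n)=(-2,-1) → π∥ = -2-1·λ ≈ -4.414214, π⊥ = -2-1·λ' ≈ -1.585786 ∈ [-1.6, -0.6) ⇒ IN Λ
candidate 2: (m,n)=(-2,-2) → π∥ = -2-2·λ ≈ -6.828427, π⊥ = -2-2·λ' ≈ -1.171573 ∈ [-1.6, -0.6) ⇒ IN Λ
candidate 3: (m,n)=(5,-7) → π∥ = 5-7·λ ≈ -11.899495, π⊥ = 5-7·λ' ≈ 7.899495 ∉ [-1.6, -0.6) ⇒ out
candidate 4: (m,n)=(2,7) → π∥ = 2+7·λ ≈ 18.899495, π⊥ = 2+7·λ' ≈ -0.899495 ∈ [-1.6, -0.6) ⇒ IN Λ
candidate 5: (m,n)=(-4,-4) → π∥ = -4-4·λ ≈ -13.656854, π⊥ = -4-4·λ' ≈ -2.343146 ∉ [-1.6, -0.6) ⇒ out
candidate 6: (m,n)=(1,5) → π∥ = 1+5·λ ≈ 13.071068, π⊥ = 1+5·λ' ≈ -1.071068 ∈ [-1.6, -0.6) ⇒ IN Λ
candidate 7: (m,n)=(-4,6) → π∥ = -4+6·λ ≈ 10.485281, π⊥ = -4+6·λ' ≈ -6.485281 ∉ [-1.6, -0.6) ⇒ out
candidate 8: (m,n)=(2,8) → π∥ = 2+8·λ ≈ 21.313708, π⊥ = 2+8·λ' ≈ -1.313708 ∈ [-1.6, -0.6) ⇒ IN Λ
candidate 9: (m,n)=(-5,-4) → π∥ = -5-4·λ ≈ -14.656854, π⊥ = -5-4·λ' ≈ -3.343146 ∉ [-1.6, -0.6) ⇒ out

1, 2, 4, 6, 8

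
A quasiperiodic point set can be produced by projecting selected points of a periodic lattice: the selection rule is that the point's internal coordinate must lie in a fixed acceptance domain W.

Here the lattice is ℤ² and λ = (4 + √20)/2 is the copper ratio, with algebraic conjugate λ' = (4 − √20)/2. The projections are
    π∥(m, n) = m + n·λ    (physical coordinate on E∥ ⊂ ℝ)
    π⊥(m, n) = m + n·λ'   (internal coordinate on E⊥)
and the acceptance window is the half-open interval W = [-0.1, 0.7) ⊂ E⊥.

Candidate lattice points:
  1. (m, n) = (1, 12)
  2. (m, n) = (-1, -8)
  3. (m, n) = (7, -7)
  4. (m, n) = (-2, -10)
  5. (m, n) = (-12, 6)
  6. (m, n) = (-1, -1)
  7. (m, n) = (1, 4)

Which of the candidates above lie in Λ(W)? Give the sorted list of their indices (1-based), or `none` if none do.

4, 7

Numerically λ ≈ 4.2361 and λ' = −1/λ ≈ -0.2361.
[1] lift (1,12): star map gives -1.8328; window check -0.1 ≤ -1.8328 < 0.7 is false → out
[2] lift (-1,-8): star map gives 0.8885; window check -0.1 ≤ 0.8885 < 0.7 is false → out
[3] lift (7,-7): star map gives 8.6525; window check -0.1 ≤ 8.6525 < 0.7 is false → out
[4] lift (-2,-10): star map gives 0.3607; window check -0.1 ≤ 0.3607 < 0.7 is true → IN Λ
[5] lift (-12,6): star map gives -13.4164; window check -0.1 ≤ -13.4164 < 0.7 is false → out
[6] lift (-1,-1): star map gives -0.7639; window check -0.1 ≤ -0.7639 < 0.7 is false → out
[7] lift (1,4): star map gives 0.0557; window check -0.1 ≤ 0.0557 < 0.7 is true → IN Λ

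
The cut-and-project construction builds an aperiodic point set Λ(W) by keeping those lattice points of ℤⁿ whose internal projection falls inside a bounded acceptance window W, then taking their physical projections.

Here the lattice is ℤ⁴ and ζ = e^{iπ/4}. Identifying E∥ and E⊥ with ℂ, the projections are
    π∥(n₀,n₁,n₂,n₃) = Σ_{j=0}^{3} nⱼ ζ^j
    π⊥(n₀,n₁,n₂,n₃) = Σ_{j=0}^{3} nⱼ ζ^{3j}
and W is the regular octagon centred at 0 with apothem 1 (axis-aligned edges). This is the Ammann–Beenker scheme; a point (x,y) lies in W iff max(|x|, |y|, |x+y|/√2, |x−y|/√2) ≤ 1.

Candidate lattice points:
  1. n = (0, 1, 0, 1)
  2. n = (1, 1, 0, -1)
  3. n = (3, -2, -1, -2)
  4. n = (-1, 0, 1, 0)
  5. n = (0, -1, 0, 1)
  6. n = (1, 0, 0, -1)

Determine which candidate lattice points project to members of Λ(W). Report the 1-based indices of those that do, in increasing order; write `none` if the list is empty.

Internal map: ζ^{3j} for j=0..3 gives (1,0), (−√2/2,√2/2), (0,−1), (√2/2,√2/2).
#1 (0, 1, 0, 1): internal (0.0000, 1.4142); octagon support 1.4142 vs apothem 1 → ∉ W
#2 (1, 1, 0, -1): internal (-0.4142, 0.0000); octagon support 0.4142 vs apothem 1 → ∈ W
#3 (3, -2, -1, -2): internal (3.0000, -1.8284); octagon support 3.4142 vs apothem 1 → ∉ W
#4 (-1, 0, 1, 0): internal (-1.0000, -1.0000); octagon support 1.4142 vs apothem 1 → ∉ W
#5 (0, -1, 0, 1): internal (1.4142, 0.0000); octagon support 1.4142 vs apothem 1 → ∉ W
#6 (1, 0, 0, -1): internal (0.2929, -0.7071); octagon support 0.7071 vs apothem 1 → ∈ W

2, 6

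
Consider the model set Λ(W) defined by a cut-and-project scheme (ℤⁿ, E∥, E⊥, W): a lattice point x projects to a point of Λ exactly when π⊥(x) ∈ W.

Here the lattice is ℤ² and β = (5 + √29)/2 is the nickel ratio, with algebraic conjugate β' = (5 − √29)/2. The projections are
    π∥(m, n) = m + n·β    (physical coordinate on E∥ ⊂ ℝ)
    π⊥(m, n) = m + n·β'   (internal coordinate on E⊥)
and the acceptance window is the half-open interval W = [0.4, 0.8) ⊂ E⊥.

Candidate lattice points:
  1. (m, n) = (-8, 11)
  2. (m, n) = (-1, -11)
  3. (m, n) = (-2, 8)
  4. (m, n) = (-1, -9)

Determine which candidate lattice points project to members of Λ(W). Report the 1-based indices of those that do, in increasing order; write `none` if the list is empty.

4

β' = (5−√29)/2 ≈ -0.19258.
candidate 1: (m,n)=(-8,11) → π∥ = -8+11·β ≈ 49.11841, π⊥ = -8+11·β' ≈ -10.11841 ∉ [0.4, 0.8) ⇒ out
candidate 2: (m,n)=(-1,-11) → π∥ = -1-11·β ≈ -58.11841, π⊥ = -1-11·β' ≈ 1.11841 ∉ [0.4, 0.8) ⇒ out
candidate 3: (m,n)=(-2,8) → π∥ = -2+8·β ≈ 39.54066, π⊥ = -2+8·β' ≈ -3.54066 ∉ [0.4, 0.8) ⇒ out
candidate 4: (m,n)=(-1,-9) → π∥ = -1-9·β ≈ -47.73324, π⊥ = -1-9·β' ≈ 0.73324 ∈ [0.4, 0.8) ⇒ IN Λ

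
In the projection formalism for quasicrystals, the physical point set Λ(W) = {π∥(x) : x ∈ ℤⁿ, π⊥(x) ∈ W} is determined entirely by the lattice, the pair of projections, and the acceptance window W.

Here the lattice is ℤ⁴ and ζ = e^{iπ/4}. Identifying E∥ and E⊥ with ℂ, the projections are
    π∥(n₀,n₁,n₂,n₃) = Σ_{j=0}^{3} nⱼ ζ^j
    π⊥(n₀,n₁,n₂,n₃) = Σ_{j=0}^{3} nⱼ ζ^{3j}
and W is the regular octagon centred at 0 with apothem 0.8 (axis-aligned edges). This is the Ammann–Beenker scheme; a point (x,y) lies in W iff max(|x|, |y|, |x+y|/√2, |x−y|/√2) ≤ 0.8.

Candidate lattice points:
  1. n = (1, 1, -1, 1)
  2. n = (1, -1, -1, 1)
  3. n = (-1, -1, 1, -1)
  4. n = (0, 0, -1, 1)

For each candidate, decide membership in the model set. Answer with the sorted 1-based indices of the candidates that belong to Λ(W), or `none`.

With ζ = e^{iπ/4} the internal vectors are ζ^0,ζ^3,ζ^6,ζ^9.
#1 (1, 1, -1, 1): internal (1.00000, 2.41421); octagon support 2.41421 vs apothem 0.8 → ∉ W
#2 (1, -1, -1, 1): internal (2.41421, 1.00000); octagon support 2.41421 vs apothem 0.8 → ∉ W
#3 (-1, -1, 1, -1): internal (-1.00000, -2.41421); octagon support 2.41421 vs apothem 0.8 → ∉ W
#4 (0, 0, -1, 1): internal (0.70711, 1.70711); octagon support 1.70711 vs apothem 0.8 → ∉ W

none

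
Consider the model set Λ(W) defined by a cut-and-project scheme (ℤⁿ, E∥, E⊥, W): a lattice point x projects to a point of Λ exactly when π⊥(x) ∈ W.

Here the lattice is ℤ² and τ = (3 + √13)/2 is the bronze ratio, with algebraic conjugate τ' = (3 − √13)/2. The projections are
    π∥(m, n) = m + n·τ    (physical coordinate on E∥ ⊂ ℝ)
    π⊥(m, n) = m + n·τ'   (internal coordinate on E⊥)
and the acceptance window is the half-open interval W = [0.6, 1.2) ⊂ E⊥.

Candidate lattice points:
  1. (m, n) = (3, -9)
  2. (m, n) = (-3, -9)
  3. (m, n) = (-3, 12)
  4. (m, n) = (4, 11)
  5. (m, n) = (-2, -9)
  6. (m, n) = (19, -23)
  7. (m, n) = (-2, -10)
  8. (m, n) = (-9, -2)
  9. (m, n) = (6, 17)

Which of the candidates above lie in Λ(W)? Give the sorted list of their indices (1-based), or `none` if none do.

4, 5, 7, 9

τ' = (3−√13)/2 ≈ -0.30278.
candidate 1: (m,n)=(3,-9) → π∥ = 3-9·τ ≈ -26.72498, π⊥ = 3-9·τ' ≈ 5.72498 ∉ [0.6, 1.2) ⇒ out
candidate 2: (m,n)=(-3,-9) → π∥ = -3-9·τ ≈ -32.72498, π⊥ = -3-9·τ' ≈ -0.27502 ∉ [0.6, 1.2) ⇒ out
candidate 3: (m,n)=(-3,12) → π∥ = -3+12·τ ≈ 36.63331, π⊥ = -3+12·τ' ≈ -6.63331 ∉ [0.6, 1.2) ⇒ out
candidate 4: (m,n)=(4,11) → π∥ = 4+11·τ ≈ 40.33053, π⊥ = 4+11·τ' ≈ 0.66947 ∈ [0.6, 1.2) ⇒ IN Λ
candidate 5: (m,n)=(-2,-9) → π∥ = -2-9·τ ≈ -31.72498, π⊥ = -2-9·τ' ≈ 0.72498 ∈ [0.6, 1.2) ⇒ IN Λ
candidate 6: (m,n)=(19,-23) → π∥ = 19-23·τ ≈ -56.96384, π⊥ = 19-23·τ' ≈ 25.96384 ∉ [0.6, 1.2) ⇒ out
candidate 7: (m,n)=(-2,-10) → π∥ = -2-10·τ ≈ -35.02776, π⊥ = -2-10·τ' ≈ 1.02776 ∈ [0.6, 1.2) ⇒ IN Λ
candidate 8: (m,n)=(-9,-2) → π∥ = -9-2·τ ≈ -15.60555, π⊥ = -9-2·τ' ≈ -8.39445 ∉ [0.6, 1.2) ⇒ out
candidate 9: (m,n)=(6,17) → π∥ = 6+17·τ ≈ 62.14719, π⊥ = 6+17·τ' ≈ 0.85281 ∈ [0.6, 1.2) ⇒ IN Λ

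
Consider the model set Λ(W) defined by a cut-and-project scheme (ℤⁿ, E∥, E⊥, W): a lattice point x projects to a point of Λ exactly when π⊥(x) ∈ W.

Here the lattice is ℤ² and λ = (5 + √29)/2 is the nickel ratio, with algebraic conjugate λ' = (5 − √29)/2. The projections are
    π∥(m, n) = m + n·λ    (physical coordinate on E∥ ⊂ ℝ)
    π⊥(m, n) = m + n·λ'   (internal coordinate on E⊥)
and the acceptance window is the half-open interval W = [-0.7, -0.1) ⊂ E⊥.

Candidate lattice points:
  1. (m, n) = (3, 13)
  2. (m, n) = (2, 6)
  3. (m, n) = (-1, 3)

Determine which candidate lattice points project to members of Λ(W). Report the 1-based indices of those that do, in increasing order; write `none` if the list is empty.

none

λ' = (5−√29)/2 ≈ -0.192582.
#1 (3,13): internal coord 3 + (13)·λ' = +0.496429; +0.496429 ∉ [-0.7, -0.1) → out
#2 (2,6): internal coord 2 + (6)·λ' = +0.844506; +0.844506 ∉ [-0.7, -0.1) → out
#3 (-1,3): internal coord -1 + (3)·λ' = -1.577747; -1.577747 ∉ [-0.7, -0.1) → out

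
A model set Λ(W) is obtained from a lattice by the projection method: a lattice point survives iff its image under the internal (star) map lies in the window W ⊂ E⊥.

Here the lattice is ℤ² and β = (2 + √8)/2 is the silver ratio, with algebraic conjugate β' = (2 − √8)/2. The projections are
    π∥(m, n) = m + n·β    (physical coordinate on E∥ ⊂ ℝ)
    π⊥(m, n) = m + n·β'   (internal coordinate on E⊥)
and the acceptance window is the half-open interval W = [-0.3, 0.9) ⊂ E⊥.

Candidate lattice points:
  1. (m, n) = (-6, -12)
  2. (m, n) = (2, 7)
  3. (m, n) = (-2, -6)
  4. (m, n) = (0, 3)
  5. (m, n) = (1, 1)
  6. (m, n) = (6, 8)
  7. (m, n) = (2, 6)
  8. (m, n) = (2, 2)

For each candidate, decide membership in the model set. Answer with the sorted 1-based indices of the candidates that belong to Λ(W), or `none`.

Numerically β ≈ 2.41421 and β' = −1/β ≈ -0.41421.
candidate 1: (m,n)=(-6,-12) → π∥ = -6-12·β ≈ -34.97056, π⊥ = -6-12·β' ≈ -1.02944 ∉ [-0.3, 0.9) ⇒ out
candidate 2: (m,n)=(2,7) → π∥ = 2+7·β ≈ 18.89949, π⊥ = 2+7·β' ≈ -0.89949 ∉ [-0.3, 0.9) ⇒ out
candidate 3: (m,n)=(-2,-6) → π∥ = -2-6·β ≈ -16.48528, π⊥ = -2-6·β' ≈ 0.48528 ∈ [-0.3, 0.9) ⇒ IN Λ
candidate 4: (m,n)=(0,3) → π∥ = 0+3·β ≈ 7.24264, π⊥ = 0+3·β' ≈ -1.24264 ∉ [-0.3, 0.9) ⇒ out
candidate 5: (m,n)=(1,1) → π∥ = 1+1·β ≈ 3.41421, π⊥ = 1+1·β' ≈ 0.58579 ∈ [-0.3, 0.9) ⇒ IN Λ
candidate 6: (m,n)=(6,8) → π∥ = 6+8·β ≈ 25.31371, π⊥ = 6+8·β' ≈ 2.68629 ∉ [-0.3, 0.9) ⇒ out
candidate 7: (m,n)=(2,6) → π∥ = 2+6·β ≈ 16.48528, π⊥ = 2+6·β' ≈ -0.48528 ∉ [-0.3, 0.9) ⇒ out
candidate 8: (m,n)=(2,2) → π∥ = 2+2·β ≈ 6.82843, π⊥ = 2+2·β' ≈ 1.17157 ∉ [-0.3, 0.9) ⇒ out

3, 5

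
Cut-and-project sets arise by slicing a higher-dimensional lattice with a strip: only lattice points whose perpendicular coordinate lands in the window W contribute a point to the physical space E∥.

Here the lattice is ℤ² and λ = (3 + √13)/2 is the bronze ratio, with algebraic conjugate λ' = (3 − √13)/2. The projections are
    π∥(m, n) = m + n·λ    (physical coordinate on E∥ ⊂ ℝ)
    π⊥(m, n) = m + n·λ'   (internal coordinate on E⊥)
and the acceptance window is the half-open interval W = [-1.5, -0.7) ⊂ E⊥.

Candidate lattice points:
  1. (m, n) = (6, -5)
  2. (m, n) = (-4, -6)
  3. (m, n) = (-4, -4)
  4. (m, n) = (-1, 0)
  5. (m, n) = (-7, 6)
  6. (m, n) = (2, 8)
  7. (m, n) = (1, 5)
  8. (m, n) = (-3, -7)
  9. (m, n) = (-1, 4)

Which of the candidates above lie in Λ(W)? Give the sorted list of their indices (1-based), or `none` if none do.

Numerically λ ≈ 3.302776 and λ' = −1/λ ≈ -0.302776.
[1] lift (6,-5): star map gives 7.513878; window check -1.5 ≤ 7.513878 < -0.7 is false → out
[2] lift (-4,-6): star map gives -2.183346; window check -1.5 ≤ -2.183346 < -0.7 is false → out
[3] lift (-4,-4): star map gives -2.788897; window check -1.5 ≤ -2.788897 < -0.7 is false → out
[4] lift (-1,0): star map gives -1.000000; window check -1.5 ≤ -1.000000 < -0.7 is true → IN Λ
[5] lift (-7,6): star map gives -8.816654; window check -1.5 ≤ -8.816654 < -0.7 is false → out
[6] lift (2,8): star map gives -0.422205; window check -1.5 ≤ -0.422205 < -0.7 is false → out
[7] lift (1,5): star map gives -0.513878; window check -1.5 ≤ -0.513878 < -0.7 is false → out
[8] lift (-3,-7): star map gives -0.880571; window check -1.5 ≤ -0.880571 < -0.7 is true → IN Λ
[9] lift (-1,4): star map gives -2.211103; window check -1.5 ≤ -2.211103 < -0.7 is false → out

4, 8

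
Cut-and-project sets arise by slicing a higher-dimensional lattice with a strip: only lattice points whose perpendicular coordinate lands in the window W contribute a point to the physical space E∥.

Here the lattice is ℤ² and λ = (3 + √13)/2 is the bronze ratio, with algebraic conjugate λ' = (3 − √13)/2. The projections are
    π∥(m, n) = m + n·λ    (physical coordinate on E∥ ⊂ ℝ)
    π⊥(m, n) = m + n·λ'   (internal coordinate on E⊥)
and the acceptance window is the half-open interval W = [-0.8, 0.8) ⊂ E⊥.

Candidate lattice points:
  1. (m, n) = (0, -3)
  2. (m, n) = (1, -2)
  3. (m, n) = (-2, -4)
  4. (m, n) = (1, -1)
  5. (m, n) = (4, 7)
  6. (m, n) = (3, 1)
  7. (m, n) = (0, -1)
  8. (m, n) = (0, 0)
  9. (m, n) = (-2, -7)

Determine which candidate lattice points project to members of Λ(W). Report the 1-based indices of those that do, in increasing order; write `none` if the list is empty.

Numerically λ ≈ 3.3028 and λ' = −1/λ ≈ -0.3028.
#1 (0,-3): internal coord 0 + (-3)·λ' = +0.9083; +0.9083 ∉ [-0.8, 0.8) → out
#2 (1,-2): internal coord 1 + (-2)·λ' = +1.6056; +1.6056 ∉ [-0.8, 0.8) → out
#3 (-2,-4): internal coord -2 + (-4)·λ' = -0.7889; -0.7889 ∈ [-0.8, 0.8) → IN Λ
#4 (1,-1): internal coord 1 + (-1)·λ' = +1.3028; +1.3028 ∉ [-0.8, 0.8) → out
#5 (4,7): internal coord 4 + (7)·λ' = +1.8806; +1.8806 ∉ [-0.8, 0.8) → out
#6 (3,1): internal coord 3 + (1)·λ' = +2.6972; +2.6972 ∉ [-0.8, 0.8) → out
#7 (0,-1): internal coord 0 + (-1)·λ' = +0.3028; +0.3028 ∈ [-0.8, 0.8) → IN Λ
#8 (0,0): internal coord 0 + (0)·λ' = +0.0000; +0.0000 ∈ [-0.8, 0.8) → IN Λ
#9 (-2,-7): internal coord -2 + (-7)·λ' = +0.1194; +0.1194 ∈ [-0.8, 0.8) → IN Λ

3, 7, 8, 9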